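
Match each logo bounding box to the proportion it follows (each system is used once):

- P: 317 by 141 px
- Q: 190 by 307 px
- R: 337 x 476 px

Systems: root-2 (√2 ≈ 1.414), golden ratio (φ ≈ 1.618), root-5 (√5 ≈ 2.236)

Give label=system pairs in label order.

P = 317/141 ≈ 2.248 → root-5 (2.236)
Q = 307/190 ≈ 1.616 → golden ratio (1.618)
R = 476/337 ≈ 1.412 → root-2 (1.414)

P=root-5, Q=golden ratio, R=root-2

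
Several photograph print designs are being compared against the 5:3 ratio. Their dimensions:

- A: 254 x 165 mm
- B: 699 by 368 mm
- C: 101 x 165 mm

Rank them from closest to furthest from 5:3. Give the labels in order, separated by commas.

A: 254/165 ≈ 1.539 → |1.539 − 1.667| = 0.128
B: 699/368 ≈ 1.899 → |1.899 − 1.667| = 0.232
C: 165/101 ≈ 1.634 → |1.634 − 1.667| = 0.033

C, A, B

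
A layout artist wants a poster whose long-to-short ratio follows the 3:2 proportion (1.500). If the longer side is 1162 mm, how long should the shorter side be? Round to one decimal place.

3:2 = 1.50000.
Shorter side = 1162 ÷ 1.50000 ≈ 774.667 → 774.7 mm.

774.7 mm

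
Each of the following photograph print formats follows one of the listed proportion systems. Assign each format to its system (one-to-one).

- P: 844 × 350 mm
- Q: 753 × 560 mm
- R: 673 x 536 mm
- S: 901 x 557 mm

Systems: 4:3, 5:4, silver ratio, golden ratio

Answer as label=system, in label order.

P = 844/350 ≈ 2.411 → silver ratio (2.414)
Q = 753/560 ≈ 1.345 → 4:3 (1.333)
R = 673/536 ≈ 1.256 → 5:4 (1.250)
S = 901/557 ≈ 1.618 → golden ratio (1.618)

P=silver ratio, Q=4:3, R=5:4, S=golden ratio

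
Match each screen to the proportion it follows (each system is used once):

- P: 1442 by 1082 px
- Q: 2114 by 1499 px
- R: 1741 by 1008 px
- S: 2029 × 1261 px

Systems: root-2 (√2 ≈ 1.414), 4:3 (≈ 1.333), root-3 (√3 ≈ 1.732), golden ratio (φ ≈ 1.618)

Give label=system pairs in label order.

P=4:3, Q=root-2, R=root-3, S=golden ratio

P = 1442/1082 ≈ 1.333 → 4:3 (1.333)
Q = 2114/1499 ≈ 1.410 → root-2 (1.414)
R = 1741/1008 ≈ 1.727 → root-3 (1.732)
S = 2029/1261 ≈ 1.609 → golden ratio (1.618)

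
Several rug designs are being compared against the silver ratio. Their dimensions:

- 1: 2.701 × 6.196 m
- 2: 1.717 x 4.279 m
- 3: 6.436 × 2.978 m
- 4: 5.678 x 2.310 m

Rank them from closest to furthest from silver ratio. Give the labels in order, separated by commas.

4, 2, 1, 3

Ratios: 1 = 6.196 / 2.701 ≈ 2.294; 2 = 4.279 / 1.717 ≈ 2.492; 3 = 6.436 / 2.978 ≈ 2.161; 4 = 5.678 / 2.310 ≈ 2.458.
|Δ from 2.414|: 1 0.120; 2 0.078; 3 0.253; 4 0.044.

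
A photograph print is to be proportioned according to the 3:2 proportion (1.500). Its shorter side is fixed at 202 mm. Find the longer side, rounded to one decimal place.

303.0 mm

3:2 = 1.50000.
Longer side = 202 × 1.50000 ≈ 303.000 → 303.0 mm.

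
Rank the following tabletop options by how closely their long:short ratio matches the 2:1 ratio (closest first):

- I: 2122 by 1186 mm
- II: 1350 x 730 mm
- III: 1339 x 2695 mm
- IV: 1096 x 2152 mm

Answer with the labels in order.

Ratios: I = 2122 / 1186 ≈ 1.789; II = 1350 / 730 ≈ 1.849; III = 2695 / 1339 ≈ 2.013; IV = 2152 / 1096 ≈ 1.964.
|Δ from 2.000|: I 0.211; II 0.151; III 0.013; IV 0.036.

III, IV, II, I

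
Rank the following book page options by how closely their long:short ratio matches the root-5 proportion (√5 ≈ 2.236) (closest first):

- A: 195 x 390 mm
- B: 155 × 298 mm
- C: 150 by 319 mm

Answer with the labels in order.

A: 390/195 ≈ 2.000 → |2.000 − 2.236| = 0.236
B: 298/155 ≈ 1.923 → |1.923 − 2.236| = 0.313
C: 319/150 ≈ 2.127 → |2.127 − 2.236| = 0.109

C, A, B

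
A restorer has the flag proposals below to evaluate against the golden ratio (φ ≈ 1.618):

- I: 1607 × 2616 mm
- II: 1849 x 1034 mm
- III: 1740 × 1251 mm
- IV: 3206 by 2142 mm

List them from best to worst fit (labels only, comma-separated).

I, IV, II, III

Ratios: I = 2616 / 1607 ≈ 1.628; II = 1849 / 1034 ≈ 1.788; III = 1740 / 1251 ≈ 1.391; IV = 3206 / 2142 ≈ 1.497.
|Δ from 1.618|: I 0.010; II 0.170; III 0.227; IV 0.121.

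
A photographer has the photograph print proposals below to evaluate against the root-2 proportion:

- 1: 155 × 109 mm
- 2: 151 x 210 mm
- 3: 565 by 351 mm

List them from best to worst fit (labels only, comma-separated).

Ratios: 1 = 155 / 109 ≈ 1.422; 2 = 210 / 151 ≈ 1.391; 3 = 565 / 351 ≈ 1.610.
|Δ from 1.414|: 1 0.008; 2 0.023; 3 0.196.

1, 2, 3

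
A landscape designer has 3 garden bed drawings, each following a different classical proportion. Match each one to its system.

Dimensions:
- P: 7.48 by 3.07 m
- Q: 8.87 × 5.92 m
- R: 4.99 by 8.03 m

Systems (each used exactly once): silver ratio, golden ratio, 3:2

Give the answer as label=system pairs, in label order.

Ratios: P ≈ 2.436; Q ≈ 1.498; R ≈ 1.609.
Targets: silver ratio ≈ 2.414; golden ratio ≈ 1.618; 3:2 ≈ 1.500.

P=silver ratio, Q=3:2, R=golden ratio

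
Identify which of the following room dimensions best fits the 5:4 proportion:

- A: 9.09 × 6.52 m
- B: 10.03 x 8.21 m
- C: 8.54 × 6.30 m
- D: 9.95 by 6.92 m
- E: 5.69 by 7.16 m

E

Ratios (long/short): A ≈ 1.394; B ≈ 1.222; C ≈ 1.356; D ≈ 1.438; E ≈ 1.258.
5:4 ≈ 1.250; option E is nearest (Δ 0.008).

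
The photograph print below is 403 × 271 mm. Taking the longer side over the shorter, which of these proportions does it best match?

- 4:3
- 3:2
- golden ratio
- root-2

403/271 ≈ 1.487. Nearest candidates are 3:2 (1.500, off by 0.013) and root-2 (1.414, off by 0.073).

3:2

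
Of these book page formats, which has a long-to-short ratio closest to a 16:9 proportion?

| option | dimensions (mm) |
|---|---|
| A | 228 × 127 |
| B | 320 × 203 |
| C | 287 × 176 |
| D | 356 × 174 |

A

Ratios (long/short): A ≈ 1.795; B ≈ 1.576; C ≈ 1.631; D ≈ 2.046.
16:9 ≈ 1.778; option A is nearest (Δ 0.017).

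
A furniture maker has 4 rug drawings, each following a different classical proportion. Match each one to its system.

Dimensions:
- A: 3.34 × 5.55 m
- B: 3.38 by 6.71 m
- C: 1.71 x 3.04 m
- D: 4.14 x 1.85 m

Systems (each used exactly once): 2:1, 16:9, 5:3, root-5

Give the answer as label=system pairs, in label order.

A=5:3, B=2:1, C=16:9, D=root-5

A = 5.55/3.34 ≈ 1.662 → 5:3 (1.667)
B = 6.71/3.38 ≈ 1.985 → 2:1 (2.000)
C = 3.04/1.71 ≈ 1.778 → 16:9 (1.778)
D = 4.14/1.85 ≈ 2.238 → root-5 (2.236)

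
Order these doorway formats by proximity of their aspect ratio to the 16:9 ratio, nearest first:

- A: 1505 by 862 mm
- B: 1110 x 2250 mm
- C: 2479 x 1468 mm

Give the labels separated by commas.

A: 1505/862 ≈ 1.746 → |1.746 − 1.778| = 0.032
B: 2250/1110 ≈ 2.027 → |2.027 − 1.778| = 0.249
C: 2479/1468 ≈ 1.689 → |1.689 − 1.778| = 0.089

A, C, B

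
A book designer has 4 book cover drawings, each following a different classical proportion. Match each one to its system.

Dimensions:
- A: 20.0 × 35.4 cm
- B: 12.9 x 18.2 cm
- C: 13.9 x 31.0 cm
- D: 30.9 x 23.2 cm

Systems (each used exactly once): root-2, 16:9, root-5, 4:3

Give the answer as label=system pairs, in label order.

Ratios: A ≈ 1.770; B ≈ 1.411; C ≈ 2.230; D ≈ 1.332.
Targets: root-2 ≈ 1.414; 16:9 ≈ 1.778; root-5 ≈ 2.236; 4:3 ≈ 1.333.

A=16:9, B=root-2, C=root-5, D=4:3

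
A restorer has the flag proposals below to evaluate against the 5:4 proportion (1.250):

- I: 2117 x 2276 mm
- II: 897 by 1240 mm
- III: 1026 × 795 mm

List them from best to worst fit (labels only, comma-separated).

Ratios: I = 2276 / 2117 ≈ 1.075; II = 1240 / 897 ≈ 1.382; III = 1026 / 795 ≈ 1.291.
|Δ from 1.250|: I 0.175; II 0.132; III 0.041.

III, II, I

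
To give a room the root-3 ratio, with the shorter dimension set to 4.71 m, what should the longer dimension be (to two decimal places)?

8.16 m

root-3 ≈ 1.73205.
Longer side = 4.71 × 1.73205 ≈ 8.1580 → 8.16 m.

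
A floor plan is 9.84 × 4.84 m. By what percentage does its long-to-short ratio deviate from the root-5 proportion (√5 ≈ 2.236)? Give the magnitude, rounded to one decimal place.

9.1%

Ratio = 9.84 / 4.84 ≈ 2.0331.
Ideal root-5 ≈ 2.2361. |2.0331 − 2.2361| / 2.2361 ≈ 9.08% → 9.1%.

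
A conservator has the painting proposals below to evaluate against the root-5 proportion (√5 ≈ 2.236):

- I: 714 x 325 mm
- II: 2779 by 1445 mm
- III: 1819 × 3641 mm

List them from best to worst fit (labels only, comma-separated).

I, III, II

I: 714/325 ≈ 2.197 → |2.197 − 2.236| = 0.039
II: 2779/1445 ≈ 1.923 → |1.923 − 2.236| = 0.313
III: 3641/1819 ≈ 2.002 → |2.002 − 2.236| = 0.234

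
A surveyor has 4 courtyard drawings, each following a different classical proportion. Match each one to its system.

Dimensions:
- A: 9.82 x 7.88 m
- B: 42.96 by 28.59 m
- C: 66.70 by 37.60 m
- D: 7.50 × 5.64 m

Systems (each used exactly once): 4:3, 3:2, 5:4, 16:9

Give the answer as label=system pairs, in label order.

A=5:4, B=3:2, C=16:9, D=4:3

A = 9.82/7.88 ≈ 1.246 → 5:4 (1.250)
B = 42.96/28.59 ≈ 1.503 → 3:2 (1.500)
C = 66.70/37.60 ≈ 1.774 → 16:9 (1.778)
D = 7.50/5.64 ≈ 1.330 → 4:3 (1.333)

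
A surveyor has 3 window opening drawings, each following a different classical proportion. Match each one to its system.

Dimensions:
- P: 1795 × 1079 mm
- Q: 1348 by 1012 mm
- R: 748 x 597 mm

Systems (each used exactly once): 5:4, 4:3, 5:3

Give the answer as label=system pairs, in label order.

P=5:3, Q=4:3, R=5:4

Ratios: P ≈ 1.664; Q ≈ 1.332; R ≈ 1.253.
Targets: 5:4 ≈ 1.250; 4:3 ≈ 1.333; 5:3 ≈ 1.667.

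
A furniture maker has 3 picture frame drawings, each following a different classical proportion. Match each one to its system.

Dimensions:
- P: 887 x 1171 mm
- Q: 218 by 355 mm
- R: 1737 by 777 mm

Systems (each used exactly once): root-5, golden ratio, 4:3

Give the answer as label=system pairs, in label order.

P=4:3, Q=golden ratio, R=root-5

Ratios: P ≈ 1.320; Q ≈ 1.628; R ≈ 2.236.
Targets: root-5 ≈ 2.236; golden ratio ≈ 1.618; 4:3 ≈ 1.333.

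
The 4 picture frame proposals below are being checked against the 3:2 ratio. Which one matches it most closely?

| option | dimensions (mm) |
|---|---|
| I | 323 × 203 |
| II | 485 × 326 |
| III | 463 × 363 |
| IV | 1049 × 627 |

II

Ratios (long/short): I ≈ 1.591; II ≈ 1.488; III ≈ 1.275; IV ≈ 1.673.
3:2 ≈ 1.500; option II is nearest (Δ 0.012).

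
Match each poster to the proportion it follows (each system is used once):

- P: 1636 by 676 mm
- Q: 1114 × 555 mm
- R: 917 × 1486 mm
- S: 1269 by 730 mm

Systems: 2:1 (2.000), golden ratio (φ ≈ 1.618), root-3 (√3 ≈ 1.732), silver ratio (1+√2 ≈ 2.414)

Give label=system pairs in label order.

Ratios: P ≈ 2.420; Q ≈ 2.007; R ≈ 1.621; S ≈ 1.738.
Targets: 2:1 ≈ 2.000; golden ratio ≈ 1.618; root-3 ≈ 1.732; silver ratio ≈ 2.414.

P=silver ratio, Q=2:1, R=golden ratio, S=root-3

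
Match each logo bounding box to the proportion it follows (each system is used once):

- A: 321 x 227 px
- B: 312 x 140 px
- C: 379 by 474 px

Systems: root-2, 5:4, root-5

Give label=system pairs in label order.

A=root-2, B=root-5, C=5:4

Ratios: A ≈ 1.414; B ≈ 2.229; C ≈ 1.251.
Targets: root-2 ≈ 1.414; 5:4 ≈ 1.250; root-5 ≈ 2.236.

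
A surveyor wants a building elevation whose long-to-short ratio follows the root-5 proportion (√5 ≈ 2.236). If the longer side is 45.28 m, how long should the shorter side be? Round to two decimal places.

20.25 m

root-5 ≈ 2.23607.
Shorter side = 45.28 ÷ 2.23607 ≈ 20.2498 → 20.25 m.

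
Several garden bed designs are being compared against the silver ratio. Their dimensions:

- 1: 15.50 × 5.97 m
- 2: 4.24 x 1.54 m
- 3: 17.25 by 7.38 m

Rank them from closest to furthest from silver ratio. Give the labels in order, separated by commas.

1: 15.50/5.97 ≈ 2.596 → |2.596 − 2.414| = 0.182
2: 4.24/1.54 ≈ 2.753 → |2.753 − 2.414| = 0.339
3: 17.25/7.38 ≈ 2.337 → |2.337 − 2.414| = 0.077

3, 1, 2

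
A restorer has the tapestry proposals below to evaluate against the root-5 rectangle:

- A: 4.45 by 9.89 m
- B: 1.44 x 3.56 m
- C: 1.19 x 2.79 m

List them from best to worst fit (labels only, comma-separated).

A, C, B

A: 9.89/4.45 ≈ 2.222 → |2.222 − 2.236| = 0.014
B: 3.56/1.44 ≈ 2.472 → |2.472 − 2.236| = 0.236
C: 2.79/1.19 ≈ 2.345 → |2.345 − 2.236| = 0.109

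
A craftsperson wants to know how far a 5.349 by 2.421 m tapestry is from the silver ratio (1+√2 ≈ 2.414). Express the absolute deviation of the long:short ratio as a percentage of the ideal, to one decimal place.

8.5%

Ratio = 5.349 / 2.421 ≈ 2.2094.
Ideal silver ratio ≈ 2.4142. |2.2094 − 2.4142| / 2.4142 ≈ 8.48% → 8.5%.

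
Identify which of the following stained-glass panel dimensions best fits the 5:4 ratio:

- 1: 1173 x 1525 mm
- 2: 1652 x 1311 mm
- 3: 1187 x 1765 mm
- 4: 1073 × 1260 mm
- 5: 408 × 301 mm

2

Target 5:4 ≈ 1.250.
1: 1.300 (Δ0.050)  2: 1.260 (Δ0.010)  3: 1.487 (Δ0.237)  4: 1.174 (Δ0.076)  5: 1.355 (Δ0.105)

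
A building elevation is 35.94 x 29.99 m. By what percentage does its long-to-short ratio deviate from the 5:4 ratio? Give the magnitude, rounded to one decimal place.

Ratio = 35.94 / 29.99 ≈ 1.1984.
Ideal 5:4 = 1.2500. |1.1984 − 1.2500| / 1.2500 ≈ 4.13% → 4.1%.

4.1%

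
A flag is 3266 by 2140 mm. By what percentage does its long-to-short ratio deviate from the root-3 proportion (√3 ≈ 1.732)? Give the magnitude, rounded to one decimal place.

11.9%

Ratio = 3266 / 2140 ≈ 1.5262.
Ideal root-3 ≈ 1.7321. |1.5262 − 1.7321| / 1.7321 ≈ 11.89% → 11.9%.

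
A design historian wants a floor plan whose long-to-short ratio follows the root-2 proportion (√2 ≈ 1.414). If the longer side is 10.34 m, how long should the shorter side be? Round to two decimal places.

root-2 ≈ 1.41421.
Shorter side = 10.34 ÷ 1.41421 ≈ 7.3115 → 7.31 m.

7.31 m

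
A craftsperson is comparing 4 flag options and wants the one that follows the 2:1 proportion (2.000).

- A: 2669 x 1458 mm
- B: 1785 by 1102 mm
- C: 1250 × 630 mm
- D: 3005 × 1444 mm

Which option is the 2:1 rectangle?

Target 2:1 ≈ 2.000.
A: 1.831 (Δ0.169)  B: 1.620 (Δ0.380)  C: 1.984 (Δ0.016)  D: 2.081 (Δ0.081)

C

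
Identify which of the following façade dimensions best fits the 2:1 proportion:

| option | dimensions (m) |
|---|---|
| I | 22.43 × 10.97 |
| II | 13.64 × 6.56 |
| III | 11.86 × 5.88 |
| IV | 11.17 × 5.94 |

Target 2:1 ≈ 2.000.
I: 2.045 (Δ0.045)  II: 2.079 (Δ0.079)  III: 2.017 (Δ0.017)  IV: 1.880 (Δ0.120)

III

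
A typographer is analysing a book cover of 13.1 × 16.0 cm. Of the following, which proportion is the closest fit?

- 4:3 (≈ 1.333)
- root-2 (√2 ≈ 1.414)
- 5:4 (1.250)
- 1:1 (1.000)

5:4

Ratio = 16.0 / 13.1 ≈ 1.221.
Distances: 4:3 1.333 (Δ 0.112); root-2 1.414 (Δ 0.193); 5:4 1.250 (Δ 0.029); 1:1 1.000 (Δ 0.221).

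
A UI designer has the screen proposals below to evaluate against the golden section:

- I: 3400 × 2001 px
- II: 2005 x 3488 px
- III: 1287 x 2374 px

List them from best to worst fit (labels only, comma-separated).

I: 3400/2001 ≈ 1.699 → |1.699 − 1.618| = 0.081
II: 3488/2005 ≈ 1.740 → |1.740 − 1.618| = 0.122
III: 2374/1287 ≈ 1.845 → |1.845 − 1.618| = 0.227

I, II, III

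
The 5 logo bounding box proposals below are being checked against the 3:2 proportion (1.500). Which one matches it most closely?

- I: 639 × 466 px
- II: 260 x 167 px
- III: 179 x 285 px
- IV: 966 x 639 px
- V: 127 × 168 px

IV

Ratios (long/short): I ≈ 1.371; II ≈ 1.557; III ≈ 1.592; IV ≈ 1.512; V ≈ 1.323.
3:2 ≈ 1.500; option IV is nearest (Δ 0.012).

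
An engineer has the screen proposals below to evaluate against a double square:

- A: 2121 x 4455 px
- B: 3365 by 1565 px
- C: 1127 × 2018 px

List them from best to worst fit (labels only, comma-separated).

A, B, C

A: 4455/2121 ≈ 2.100 → |2.100 − 2.000| = 0.100
B: 3365/1565 ≈ 2.150 → |2.150 − 2.000| = 0.150
C: 2018/1127 ≈ 1.791 → |1.791 − 2.000| = 0.209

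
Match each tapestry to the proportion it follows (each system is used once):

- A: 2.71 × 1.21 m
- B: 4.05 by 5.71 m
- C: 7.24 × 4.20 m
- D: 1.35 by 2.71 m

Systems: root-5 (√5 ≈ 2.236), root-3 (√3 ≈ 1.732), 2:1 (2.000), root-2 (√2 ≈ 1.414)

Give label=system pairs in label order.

A=root-5, B=root-2, C=root-3, D=2:1

A = 2.71/1.21 ≈ 2.240 → root-5 (2.236)
B = 5.71/4.05 ≈ 1.410 → root-2 (1.414)
C = 7.24/4.20 ≈ 1.724 → root-3 (1.732)
D = 2.71/1.35 ≈ 2.007 → 2:1 (2.000)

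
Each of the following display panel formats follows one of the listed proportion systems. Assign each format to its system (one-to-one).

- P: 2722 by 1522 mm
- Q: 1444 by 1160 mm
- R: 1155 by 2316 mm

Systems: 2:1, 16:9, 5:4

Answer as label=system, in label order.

P=16:9, Q=5:4, R=2:1

Ratios: P ≈ 1.788; Q ≈ 1.245; R ≈ 2.005.
Targets: 2:1 ≈ 2.000; 16:9 ≈ 1.778; 5:4 ≈ 1.250.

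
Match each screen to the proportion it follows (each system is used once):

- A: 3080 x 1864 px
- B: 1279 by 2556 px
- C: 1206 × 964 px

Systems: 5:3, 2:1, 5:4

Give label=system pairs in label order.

Ratios: A ≈ 1.652; B ≈ 1.998; C ≈ 1.251.
Targets: 5:3 ≈ 1.667; 2:1 ≈ 2.000; 5:4 ≈ 1.250.

A=5:3, B=2:1, C=5:4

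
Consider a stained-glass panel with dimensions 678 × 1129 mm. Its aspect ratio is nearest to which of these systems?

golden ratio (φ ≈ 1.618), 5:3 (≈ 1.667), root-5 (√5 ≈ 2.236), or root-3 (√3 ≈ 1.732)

5:3

Ratio = 1129 / 678 ≈ 1.665.
Distances: golden ratio 1.618 (Δ 0.047); 5:3 1.667 (Δ 0.002); root-5 2.236 (Δ 0.571); root-3 1.732 (Δ 0.067).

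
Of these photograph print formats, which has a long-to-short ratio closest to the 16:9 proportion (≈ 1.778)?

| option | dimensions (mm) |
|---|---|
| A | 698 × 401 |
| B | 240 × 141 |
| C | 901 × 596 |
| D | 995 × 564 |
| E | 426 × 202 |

D

Ratios (long/short): A ≈ 1.741; B ≈ 1.702; C ≈ 1.512; D ≈ 1.764; E ≈ 2.109.
16:9 ≈ 1.778; option D is nearest (Δ 0.014).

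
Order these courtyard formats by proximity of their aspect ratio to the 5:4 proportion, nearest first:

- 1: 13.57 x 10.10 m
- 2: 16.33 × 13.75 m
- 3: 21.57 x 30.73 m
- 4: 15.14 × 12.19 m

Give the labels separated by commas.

4, 2, 1, 3

1: 13.57/10.10 ≈ 1.344 → |1.344 − 1.250| = 0.094
2: 16.33/13.75 ≈ 1.188 → |1.188 − 1.250| = 0.062
3: 30.73/21.57 ≈ 1.425 → |1.425 − 1.250| = 0.175
4: 15.14/12.19 ≈ 1.242 → |1.242 − 1.250| = 0.008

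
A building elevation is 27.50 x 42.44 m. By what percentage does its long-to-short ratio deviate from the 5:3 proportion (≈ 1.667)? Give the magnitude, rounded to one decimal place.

7.4%

Ratio = 42.44 / 27.50 ≈ 1.5433.
Ideal 5:3 ≈ 1.6667. |1.5433 − 1.6667| / 1.6667 ≈ 7.40% → 7.4%.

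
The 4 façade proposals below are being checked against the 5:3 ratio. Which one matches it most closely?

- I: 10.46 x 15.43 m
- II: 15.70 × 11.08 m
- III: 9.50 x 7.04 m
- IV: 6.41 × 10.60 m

IV

Ratios (long/short): I ≈ 1.475; II ≈ 1.417; III ≈ 1.349; IV ≈ 1.654.
5:3 ≈ 1.667; option IV is nearest (Δ 0.013).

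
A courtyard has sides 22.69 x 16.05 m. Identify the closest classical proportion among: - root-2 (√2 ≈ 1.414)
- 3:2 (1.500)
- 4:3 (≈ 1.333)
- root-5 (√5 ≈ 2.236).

root-2

Ratio = 22.69 / 16.05 ≈ 1.414.
Distances: root-2 1.414 (Δ 0.000); 3:2 1.500 (Δ 0.086); 4:3 1.333 (Δ 0.081); root-5 2.236 (Δ 0.822).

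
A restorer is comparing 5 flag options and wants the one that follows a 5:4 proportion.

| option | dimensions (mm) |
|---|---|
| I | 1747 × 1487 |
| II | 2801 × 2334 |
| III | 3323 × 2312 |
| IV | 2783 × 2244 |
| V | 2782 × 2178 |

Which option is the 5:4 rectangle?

IV

Target 5:4 ≈ 1.250.
I: 1.175 (Δ0.075)  II: 1.200 (Δ0.050)  III: 1.437 (Δ0.187)  IV: 1.240 (Δ0.010)  V: 1.277 (Δ0.027)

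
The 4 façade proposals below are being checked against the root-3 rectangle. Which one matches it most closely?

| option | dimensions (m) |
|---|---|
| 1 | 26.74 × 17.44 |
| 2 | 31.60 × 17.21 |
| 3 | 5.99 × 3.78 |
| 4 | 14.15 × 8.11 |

Ratios (long/short): 1 ≈ 1.533; 2 ≈ 1.836; 3 ≈ 1.585; 4 ≈ 1.745.
root-3 ≈ 1.732; option 4 is nearest (Δ 0.013).

4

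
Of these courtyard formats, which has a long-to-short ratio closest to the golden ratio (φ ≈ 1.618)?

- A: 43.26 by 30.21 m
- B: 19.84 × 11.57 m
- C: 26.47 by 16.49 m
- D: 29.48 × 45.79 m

C

Ratios (long/short): A ≈ 1.432; B ≈ 1.715; C ≈ 1.605; D ≈ 1.553.
golden ratio ≈ 1.618; option C is nearest (Δ 0.013).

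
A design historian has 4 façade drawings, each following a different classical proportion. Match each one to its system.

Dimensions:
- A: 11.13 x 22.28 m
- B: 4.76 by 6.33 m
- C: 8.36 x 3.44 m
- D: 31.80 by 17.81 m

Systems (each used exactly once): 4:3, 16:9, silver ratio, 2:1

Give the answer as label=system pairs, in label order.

A = 22.28/11.13 ≈ 2.002 → 2:1 (2.000)
B = 6.33/4.76 ≈ 1.330 → 4:3 (1.333)
C = 8.36/3.44 ≈ 2.430 → silver ratio (2.414)
D = 31.80/17.81 ≈ 1.786 → 16:9 (1.778)

A=2:1, B=4:3, C=silver ratio, D=16:9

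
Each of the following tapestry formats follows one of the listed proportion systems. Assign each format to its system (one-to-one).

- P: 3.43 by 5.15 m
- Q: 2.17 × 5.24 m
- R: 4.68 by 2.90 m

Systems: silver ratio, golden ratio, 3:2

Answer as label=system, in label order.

P=3:2, Q=silver ratio, R=golden ratio

P = 5.15/3.43 ≈ 1.501 → 3:2 (1.500)
Q = 5.24/2.17 ≈ 2.415 → silver ratio (2.414)
R = 4.68/2.90 ≈ 1.614 → golden ratio (1.618)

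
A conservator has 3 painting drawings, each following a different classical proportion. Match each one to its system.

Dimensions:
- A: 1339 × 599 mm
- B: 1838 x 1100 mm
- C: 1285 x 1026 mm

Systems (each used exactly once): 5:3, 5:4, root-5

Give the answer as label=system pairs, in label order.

A=root-5, B=5:3, C=5:4

A = 1339/599 ≈ 2.235 → root-5 (2.236)
B = 1838/1100 ≈ 1.671 → 5:3 (1.667)
C = 1285/1026 ≈ 1.252 → 5:4 (1.250)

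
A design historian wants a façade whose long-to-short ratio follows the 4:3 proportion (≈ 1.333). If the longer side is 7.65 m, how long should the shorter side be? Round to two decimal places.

4:3 ≈ 1.33333.
Shorter side = 7.65 ÷ 1.33333 ≈ 5.7375 → 5.74 m.

5.74 m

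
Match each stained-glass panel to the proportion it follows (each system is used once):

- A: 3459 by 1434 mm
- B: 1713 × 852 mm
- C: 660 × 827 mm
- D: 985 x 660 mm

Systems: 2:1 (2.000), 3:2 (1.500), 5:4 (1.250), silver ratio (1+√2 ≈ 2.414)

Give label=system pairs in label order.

Ratios: A ≈ 2.412; B ≈ 2.011; C ≈ 1.253; D ≈ 1.492.
Targets: 2:1 ≈ 2.000; 3:2 ≈ 1.500; 5:4 ≈ 1.250; silver ratio ≈ 2.414.

A=silver ratio, B=2:1, C=5:4, D=3:2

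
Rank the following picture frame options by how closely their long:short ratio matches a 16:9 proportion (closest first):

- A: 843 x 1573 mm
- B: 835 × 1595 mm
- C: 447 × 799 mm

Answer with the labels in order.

Ratios: A = 1573 / 843 ≈ 1.866; B = 1595 / 835 ≈ 1.910; C = 799 / 447 ≈ 1.787.
|Δ from 1.778|: A 0.088; B 0.132; C 0.009.

C, A, B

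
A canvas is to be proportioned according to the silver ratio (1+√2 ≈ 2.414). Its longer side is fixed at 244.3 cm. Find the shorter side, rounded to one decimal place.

silver ratio ≈ 2.41421.
Shorter side = 244.3 ÷ 2.41421 ≈ 101.193 → 101.2 cm.

101.2 cm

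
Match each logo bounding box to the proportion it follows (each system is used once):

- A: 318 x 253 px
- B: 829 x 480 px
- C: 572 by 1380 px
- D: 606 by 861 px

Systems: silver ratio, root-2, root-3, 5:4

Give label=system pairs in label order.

Ratios: A ≈ 1.257; B ≈ 1.727; C ≈ 2.413; D ≈ 1.421.
Targets: silver ratio ≈ 2.414; root-2 ≈ 1.414; root-3 ≈ 1.732; 5:4 ≈ 1.250.

A=5:4, B=root-3, C=silver ratio, D=root-2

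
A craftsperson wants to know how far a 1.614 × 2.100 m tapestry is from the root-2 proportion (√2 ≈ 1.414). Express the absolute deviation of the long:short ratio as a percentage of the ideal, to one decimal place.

8.0%

Ratio = 2.100 / 1.614 ≈ 1.3011.
Ideal root-2 ≈ 1.4142. |1.3011 − 1.4142| / 1.4142 ≈ 8.00% → 8.0%.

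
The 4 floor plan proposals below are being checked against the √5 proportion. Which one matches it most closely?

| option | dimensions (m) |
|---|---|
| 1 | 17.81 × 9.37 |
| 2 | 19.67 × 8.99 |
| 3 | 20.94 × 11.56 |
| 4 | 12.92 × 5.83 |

4

Target root-5 ≈ 2.236.
1: 1.901 (Δ0.335)  2: 2.188 (Δ0.048)  3: 1.811 (Δ0.425)  4: 2.216 (Δ0.020)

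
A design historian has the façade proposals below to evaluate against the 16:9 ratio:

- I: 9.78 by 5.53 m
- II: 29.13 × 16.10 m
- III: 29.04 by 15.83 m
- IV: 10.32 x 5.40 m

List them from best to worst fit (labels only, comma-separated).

I, II, III, IV

Ratios: I = 9.78 / 5.53 ≈ 1.769; II = 29.13 / 16.10 ≈ 1.809; III = 29.04 / 15.83 ≈ 1.834; IV = 10.32 / 5.40 ≈ 1.911.
|Δ from 1.778|: I 0.009; II 0.031; III 0.056; IV 0.133.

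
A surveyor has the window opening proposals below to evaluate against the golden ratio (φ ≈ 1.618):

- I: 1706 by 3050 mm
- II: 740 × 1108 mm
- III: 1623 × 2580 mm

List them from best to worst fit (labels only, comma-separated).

III, II, I

Ratios: I = 3050 / 1706 ≈ 1.788; II = 1108 / 740 ≈ 1.497; III = 2580 / 1623 ≈ 1.590.
|Δ from 1.618|: I 0.170; II 0.121; III 0.028.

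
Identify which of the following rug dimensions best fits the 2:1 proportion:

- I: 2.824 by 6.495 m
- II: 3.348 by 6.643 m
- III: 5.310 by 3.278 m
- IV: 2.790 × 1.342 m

Ratios (long/short): I ≈ 2.300; II ≈ 1.984; III ≈ 1.620; IV ≈ 2.079.
2:1 ≈ 2.000; option II is nearest (Δ 0.016).

II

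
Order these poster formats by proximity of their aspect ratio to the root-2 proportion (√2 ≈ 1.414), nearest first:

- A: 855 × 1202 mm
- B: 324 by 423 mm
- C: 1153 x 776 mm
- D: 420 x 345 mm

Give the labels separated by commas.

A: 1202/855 ≈ 1.406 → |1.406 − 1.414| = 0.008
B: 423/324 ≈ 1.306 → |1.306 − 1.414| = 0.108
C: 1153/776 ≈ 1.486 → |1.486 − 1.414| = 0.072
D: 420/345 ≈ 1.217 → |1.217 − 1.414| = 0.197

A, C, B, D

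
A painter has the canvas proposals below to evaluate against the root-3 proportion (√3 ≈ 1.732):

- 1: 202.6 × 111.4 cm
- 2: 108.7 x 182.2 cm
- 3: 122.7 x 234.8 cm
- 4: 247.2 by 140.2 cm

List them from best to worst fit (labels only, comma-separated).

4, 2, 1, 3

Ratios: 1 = 202.6 / 111.4 ≈ 1.819; 2 = 182.2 / 108.7 ≈ 1.676; 3 = 234.8 / 122.7 ≈ 1.914; 4 = 247.2 / 140.2 ≈ 1.763.
|Δ from 1.732|: 1 0.087; 2 0.056; 3 0.182; 4 0.031.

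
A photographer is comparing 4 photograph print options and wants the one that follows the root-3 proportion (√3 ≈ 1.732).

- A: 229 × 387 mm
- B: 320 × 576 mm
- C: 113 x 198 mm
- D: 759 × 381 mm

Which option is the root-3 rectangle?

Ratios (long/short): A ≈ 1.690; B ≈ 1.800; C ≈ 1.752; D ≈ 1.992.
root-3 ≈ 1.732; option C is nearest (Δ 0.020).

C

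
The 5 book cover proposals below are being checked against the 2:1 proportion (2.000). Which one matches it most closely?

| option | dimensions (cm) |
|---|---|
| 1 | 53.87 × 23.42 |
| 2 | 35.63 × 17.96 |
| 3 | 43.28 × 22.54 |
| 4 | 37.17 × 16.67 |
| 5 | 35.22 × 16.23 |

2

Ratios (long/short): 1 ≈ 2.300; 2 ≈ 1.984; 3 ≈ 1.920; 4 ≈ 2.230; 5 ≈ 2.170.
2:1 ≈ 2.000; option 2 is nearest (Δ 0.016).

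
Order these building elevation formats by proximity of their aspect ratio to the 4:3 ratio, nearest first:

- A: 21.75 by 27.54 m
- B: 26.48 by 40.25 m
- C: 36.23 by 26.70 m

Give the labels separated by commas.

C, A, B

A: 27.54/21.75 ≈ 1.266 → |1.266 − 1.333| = 0.067
B: 40.25/26.48 ≈ 1.520 → |1.520 − 1.333| = 0.187
C: 36.23/26.70 ≈ 1.357 → |1.357 − 1.333| = 0.024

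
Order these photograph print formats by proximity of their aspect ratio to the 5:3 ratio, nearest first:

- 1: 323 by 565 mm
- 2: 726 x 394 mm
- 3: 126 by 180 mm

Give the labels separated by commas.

1: 565/323 ≈ 1.749 → |1.749 − 1.667| = 0.082
2: 726/394 ≈ 1.843 → |1.843 − 1.667| = 0.176
3: 180/126 ≈ 1.429 → |1.429 − 1.667| = 0.238

1, 2, 3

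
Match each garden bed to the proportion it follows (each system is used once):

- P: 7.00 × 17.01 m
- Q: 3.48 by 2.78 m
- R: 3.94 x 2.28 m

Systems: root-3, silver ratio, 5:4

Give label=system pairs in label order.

P = 17.01/7.00 ≈ 2.430 → silver ratio (2.414)
Q = 3.48/2.78 ≈ 1.252 → 5:4 (1.250)
R = 3.94/2.28 ≈ 1.728 → root-3 (1.732)

P=silver ratio, Q=5:4, R=root-3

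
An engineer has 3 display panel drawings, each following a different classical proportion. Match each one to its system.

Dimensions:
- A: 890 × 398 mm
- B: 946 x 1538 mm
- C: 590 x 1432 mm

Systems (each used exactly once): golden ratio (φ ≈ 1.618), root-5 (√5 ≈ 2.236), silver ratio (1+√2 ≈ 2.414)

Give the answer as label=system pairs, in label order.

A=root-5, B=golden ratio, C=silver ratio

Ratios: A ≈ 2.236; B ≈ 1.626; C ≈ 2.427.
Targets: golden ratio ≈ 1.618; root-5 ≈ 2.236; silver ratio ≈ 2.414.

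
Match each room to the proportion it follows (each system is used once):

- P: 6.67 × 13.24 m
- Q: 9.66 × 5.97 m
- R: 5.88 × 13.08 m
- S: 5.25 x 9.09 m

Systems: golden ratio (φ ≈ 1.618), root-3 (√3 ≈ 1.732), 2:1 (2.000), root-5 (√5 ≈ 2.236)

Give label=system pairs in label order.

P = 13.24/6.67 ≈ 1.985 → 2:1 (2.000)
Q = 9.66/5.97 ≈ 1.618 → golden ratio (1.618)
R = 13.08/5.88 ≈ 2.224 → root-5 (2.236)
S = 9.09/5.25 ≈ 1.731 → root-3 (1.732)

P=2:1, Q=golden ratio, R=root-5, S=root-3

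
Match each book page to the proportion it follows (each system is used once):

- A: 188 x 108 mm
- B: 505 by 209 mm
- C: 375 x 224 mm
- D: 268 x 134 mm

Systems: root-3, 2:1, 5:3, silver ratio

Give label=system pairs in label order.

A = 188/108 ≈ 1.741 → root-3 (1.732)
B = 505/209 ≈ 2.416 → silver ratio (2.414)
C = 375/224 ≈ 1.674 → 5:3 (1.667)
D = 268/134 ≈ 2.000 → 2:1 (2.000)

A=root-3, B=silver ratio, C=5:3, D=2:1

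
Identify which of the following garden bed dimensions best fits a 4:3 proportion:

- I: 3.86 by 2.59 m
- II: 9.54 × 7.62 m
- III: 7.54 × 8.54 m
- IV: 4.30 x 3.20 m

IV

Target 4:3 ≈ 1.333.
I: 1.490 (Δ0.157)  II: 1.252 (Δ0.081)  III: 1.133 (Δ0.200)  IV: 1.344 (Δ0.011)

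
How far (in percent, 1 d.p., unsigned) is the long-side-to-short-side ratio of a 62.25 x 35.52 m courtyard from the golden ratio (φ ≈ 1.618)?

8.3%

Ratio = 62.25 / 35.52 ≈ 1.7525.
Ideal golden ratio ≈ 1.6180. |1.7525 − 1.6180| / 1.6180 ≈ 8.31% → 8.3%.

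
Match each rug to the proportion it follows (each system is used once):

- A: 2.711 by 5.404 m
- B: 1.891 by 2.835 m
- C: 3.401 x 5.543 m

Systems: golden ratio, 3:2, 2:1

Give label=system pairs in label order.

A=2:1, B=3:2, C=golden ratio

A = 5.404/2.711 ≈ 1.993 → 2:1 (2.000)
B = 2.835/1.891 ≈ 1.499 → 3:2 (1.500)
C = 5.543/3.401 ≈ 1.630 → golden ratio (1.618)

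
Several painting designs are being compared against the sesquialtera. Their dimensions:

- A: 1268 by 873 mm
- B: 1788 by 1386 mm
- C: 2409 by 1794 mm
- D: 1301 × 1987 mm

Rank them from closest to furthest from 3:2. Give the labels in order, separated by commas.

D, A, C, B

Ratios: A = 1268 / 873 ≈ 1.452; B = 1788 / 1386 ≈ 1.290; C = 2409 / 1794 ≈ 1.343; D = 1987 / 1301 ≈ 1.527.
|Δ from 1.500|: A 0.048; B 0.210; C 0.157; D 0.027.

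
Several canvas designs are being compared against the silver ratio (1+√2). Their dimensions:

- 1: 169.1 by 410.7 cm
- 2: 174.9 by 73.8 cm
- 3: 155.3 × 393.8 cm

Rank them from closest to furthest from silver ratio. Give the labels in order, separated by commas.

1: 410.7/169.1 ≈ 2.429 → |2.429 − 2.414| = 0.015
2: 174.9/73.8 ≈ 2.370 → |2.370 − 2.414| = 0.044
3: 393.8/155.3 ≈ 2.536 → |2.536 − 2.414| = 0.122

1, 2, 3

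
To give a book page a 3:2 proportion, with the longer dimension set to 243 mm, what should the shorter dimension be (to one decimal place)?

3:2 = 1.50000.
Shorter side = 243 ÷ 1.50000 ≈ 162.000 → 162.0 mm.

162.0 mm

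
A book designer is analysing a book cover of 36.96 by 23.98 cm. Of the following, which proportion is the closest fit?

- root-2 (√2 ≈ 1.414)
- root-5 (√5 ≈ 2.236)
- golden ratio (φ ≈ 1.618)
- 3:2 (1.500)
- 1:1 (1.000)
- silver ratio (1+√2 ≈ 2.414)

36.96/23.98 ≈ 1.541. Nearest candidates are 3:2 (1.500, off by 0.041) and golden ratio (1.618, off by 0.077).

3:2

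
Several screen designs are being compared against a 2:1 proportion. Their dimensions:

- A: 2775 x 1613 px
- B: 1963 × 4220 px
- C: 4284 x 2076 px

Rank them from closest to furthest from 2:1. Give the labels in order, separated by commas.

Ratios: A = 2775 / 1613 ≈ 1.720; B = 4220 / 1963 ≈ 2.150; C = 4284 / 2076 ≈ 2.064.
|Δ from 2.000|: A 0.280; B 0.150; C 0.064.

C, B, A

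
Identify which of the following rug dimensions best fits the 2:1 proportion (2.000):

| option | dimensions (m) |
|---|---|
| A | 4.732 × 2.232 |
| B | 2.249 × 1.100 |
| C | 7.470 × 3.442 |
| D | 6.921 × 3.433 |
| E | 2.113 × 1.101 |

D

Target 2:1 ≈ 2.000.
A: 2.120 (Δ0.120)  B: 2.045 (Δ0.045)  C: 2.170 (Δ0.170)  D: 2.016 (Δ0.016)  E: 1.919 (Δ0.081)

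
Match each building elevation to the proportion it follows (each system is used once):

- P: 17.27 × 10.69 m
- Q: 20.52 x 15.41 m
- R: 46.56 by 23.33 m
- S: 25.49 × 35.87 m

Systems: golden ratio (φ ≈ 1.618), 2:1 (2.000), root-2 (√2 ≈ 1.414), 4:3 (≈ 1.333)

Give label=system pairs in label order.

P = 17.27/10.69 ≈ 1.616 → golden ratio (1.618)
Q = 20.52/15.41 ≈ 1.332 → 4:3 (1.333)
R = 46.56/23.33 ≈ 1.996 → 2:1 (2.000)
S = 35.87/25.49 ≈ 1.407 → root-2 (1.414)

P=golden ratio, Q=4:3, R=2:1, S=root-2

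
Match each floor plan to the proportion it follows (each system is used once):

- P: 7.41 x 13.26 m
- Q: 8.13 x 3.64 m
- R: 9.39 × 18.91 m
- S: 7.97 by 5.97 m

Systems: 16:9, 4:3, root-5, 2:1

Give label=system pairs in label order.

Ratios: P ≈ 1.789; Q ≈ 2.234; R ≈ 2.014; S ≈ 1.335.
Targets: 16:9 ≈ 1.778; 4:3 ≈ 1.333; root-5 ≈ 2.236; 2:1 ≈ 2.000.

P=16:9, Q=root-5, R=2:1, S=4:3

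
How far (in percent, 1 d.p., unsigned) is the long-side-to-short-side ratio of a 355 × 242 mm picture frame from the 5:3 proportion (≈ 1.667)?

12.0%

Ratio = 355 / 242 ≈ 1.4669.
Ideal 5:3 ≈ 1.6667. |1.4669 − 1.6667| / 1.6667 ≈ 11.99% → 12.0%.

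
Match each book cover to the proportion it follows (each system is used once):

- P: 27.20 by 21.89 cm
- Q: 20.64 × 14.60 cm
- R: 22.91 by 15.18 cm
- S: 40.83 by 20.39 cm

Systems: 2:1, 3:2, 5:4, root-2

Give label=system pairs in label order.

Ratios: P ≈ 1.243; Q ≈ 1.414; R ≈ 1.509; S ≈ 2.002.
Targets: 2:1 ≈ 2.000; 3:2 ≈ 1.500; 5:4 ≈ 1.250; root-2 ≈ 1.414.

P=5:4, Q=root-2, R=3:2, S=2:1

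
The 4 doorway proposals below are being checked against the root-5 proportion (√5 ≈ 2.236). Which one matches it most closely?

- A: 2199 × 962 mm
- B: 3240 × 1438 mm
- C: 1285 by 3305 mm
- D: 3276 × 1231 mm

Target root-5 ≈ 2.236.
A: 2.286 (Δ0.050)  B: 2.253 (Δ0.017)  C: 2.572 (Δ0.336)  D: 2.661 (Δ0.425)

B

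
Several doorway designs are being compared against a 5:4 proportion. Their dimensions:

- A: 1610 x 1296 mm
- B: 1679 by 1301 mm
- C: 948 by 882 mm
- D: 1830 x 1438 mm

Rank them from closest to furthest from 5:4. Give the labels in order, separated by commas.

A, D, B, C

A: 1610/1296 ≈ 1.242 → |1.242 − 1.250| = 0.008
B: 1679/1301 ≈ 1.291 → |1.291 − 1.250| = 0.041
C: 948/882 ≈ 1.075 → |1.075 − 1.250| = 0.175
D: 1830/1438 ≈ 1.273 → |1.273 − 1.250| = 0.023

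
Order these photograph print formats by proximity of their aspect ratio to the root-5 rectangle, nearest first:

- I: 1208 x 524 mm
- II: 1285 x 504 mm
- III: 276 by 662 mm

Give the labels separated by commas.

I: 1208/524 ≈ 2.305 → |2.305 − 2.236| = 0.069
II: 1285/504 ≈ 2.550 → |2.550 − 2.236| = 0.314
III: 662/276 ≈ 2.399 → |2.399 − 2.236| = 0.163

I, III, II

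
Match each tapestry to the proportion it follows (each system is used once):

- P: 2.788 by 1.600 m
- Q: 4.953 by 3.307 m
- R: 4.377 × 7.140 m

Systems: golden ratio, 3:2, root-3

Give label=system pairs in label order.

P = 2.788/1.600 ≈ 1.742 → root-3 (1.732)
Q = 4.953/3.307 ≈ 1.498 → 3:2 (1.500)
R = 7.140/4.377 ≈ 1.631 → golden ratio (1.618)

P=root-3, Q=3:2, R=golden ratio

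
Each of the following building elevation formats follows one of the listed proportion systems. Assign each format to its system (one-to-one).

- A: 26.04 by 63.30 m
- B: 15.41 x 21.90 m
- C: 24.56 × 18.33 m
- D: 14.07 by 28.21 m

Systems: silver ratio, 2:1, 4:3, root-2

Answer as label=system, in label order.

A=silver ratio, B=root-2, C=4:3, D=2:1

A = 63.30/26.04 ≈ 2.431 → silver ratio (2.414)
B = 21.90/15.41 ≈ 1.421 → root-2 (1.414)
C = 24.56/18.33 ≈ 1.340 → 4:3 (1.333)
D = 28.21/14.07 ≈ 2.005 → 2:1 (2.000)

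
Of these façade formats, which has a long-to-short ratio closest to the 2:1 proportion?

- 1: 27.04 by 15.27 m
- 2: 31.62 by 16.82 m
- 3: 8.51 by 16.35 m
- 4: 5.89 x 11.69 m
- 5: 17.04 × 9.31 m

4

Target 2:1 ≈ 2.000.
1: 1.771 (Δ0.229)  2: 1.880 (Δ0.120)  3: 1.921 (Δ0.079)  4: 1.985 (Δ0.015)  5: 1.830 (Δ0.170)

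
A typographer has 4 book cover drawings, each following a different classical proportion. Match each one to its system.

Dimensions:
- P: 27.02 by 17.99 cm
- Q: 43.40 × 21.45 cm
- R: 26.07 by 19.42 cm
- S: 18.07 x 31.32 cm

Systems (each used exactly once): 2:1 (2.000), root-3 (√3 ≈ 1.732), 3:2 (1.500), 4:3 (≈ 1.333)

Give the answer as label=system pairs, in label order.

P=3:2, Q=2:1, R=4:3, S=root-3

Ratios: P ≈ 1.502; Q ≈ 2.023; R ≈ 1.342; S ≈ 1.733.
Targets: 2:1 ≈ 2.000; root-3 ≈ 1.732; 3:2 ≈ 1.500; 4:3 ≈ 1.333.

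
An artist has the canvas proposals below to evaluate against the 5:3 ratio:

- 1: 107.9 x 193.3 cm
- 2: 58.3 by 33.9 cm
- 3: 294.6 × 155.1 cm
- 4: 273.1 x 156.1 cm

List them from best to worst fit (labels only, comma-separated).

Ratios: 1 = 193.3 / 107.9 ≈ 1.791; 2 = 58.3 / 33.9 ≈ 1.720; 3 = 294.6 / 155.1 ≈ 1.899; 4 = 273.1 / 156.1 ≈ 1.750.
|Δ from 1.667|: 1 0.124; 2 0.053; 3 0.232; 4 0.083.

2, 4, 1, 3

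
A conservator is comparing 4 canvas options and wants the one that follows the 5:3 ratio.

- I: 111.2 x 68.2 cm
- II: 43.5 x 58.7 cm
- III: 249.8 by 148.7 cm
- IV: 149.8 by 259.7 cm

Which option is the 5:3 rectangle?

Target 5:3 ≈ 1.667.
I: 1.630 (Δ0.037)  II: 1.349 (Δ0.318)  III: 1.680 (Δ0.013)  IV: 1.734 (Δ0.067)

III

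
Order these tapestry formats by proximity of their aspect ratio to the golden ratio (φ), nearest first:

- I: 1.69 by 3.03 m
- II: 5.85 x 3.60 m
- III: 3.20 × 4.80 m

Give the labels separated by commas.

II, III, I

Ratios: I = 3.03 / 1.69 ≈ 1.793; II = 5.85 / 3.60 ≈ 1.625; III = 4.80 / 3.20 ≈ 1.500.
|Δ from 1.618|: I 0.175; II 0.007; III 0.118.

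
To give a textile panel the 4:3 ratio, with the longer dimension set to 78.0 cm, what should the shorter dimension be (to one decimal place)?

4:3 ≈ 1.33333.
Shorter side = 78.0 ÷ 1.33333 ≈ 58.500 → 58.5 cm.

58.5 cm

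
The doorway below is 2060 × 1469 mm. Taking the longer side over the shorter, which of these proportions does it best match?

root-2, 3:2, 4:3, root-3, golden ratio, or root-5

root-2

Ratio = 2060 / 1469 ≈ 1.402.
Distances: root-2 1.414 (Δ 0.012); 3:2 1.500 (Δ 0.098); 4:3 1.333 (Δ 0.069); root-3 1.732 (Δ 0.330); golden ratio 1.618 (Δ 0.216); root-5 2.236 (Δ 0.834).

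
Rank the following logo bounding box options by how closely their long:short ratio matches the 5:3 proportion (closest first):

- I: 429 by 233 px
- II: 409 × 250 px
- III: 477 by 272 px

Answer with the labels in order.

II, III, I

I: 429/233 ≈ 1.841 → |1.841 − 1.667| = 0.174
II: 409/250 ≈ 1.636 → |1.636 − 1.667| = 0.031
III: 477/272 ≈ 1.754 → |1.754 − 1.667| = 0.087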